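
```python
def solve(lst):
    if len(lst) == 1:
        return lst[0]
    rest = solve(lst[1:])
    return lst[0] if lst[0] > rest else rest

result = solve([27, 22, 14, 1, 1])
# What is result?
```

Recursive max over [27, 22, 14, 1, 1] = 27

Answer: 27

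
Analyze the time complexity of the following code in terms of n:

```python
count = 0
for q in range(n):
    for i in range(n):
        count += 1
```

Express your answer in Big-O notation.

Each loop level contributes: n × n. Multiplying the contributions gives O(n^2).

Answer: O(n^2)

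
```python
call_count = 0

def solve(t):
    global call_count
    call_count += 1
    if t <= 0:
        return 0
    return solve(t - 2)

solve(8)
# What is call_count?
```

Linear recursion stepping by 2: 5 calls from t=8 down to ≤0.

Answer: 5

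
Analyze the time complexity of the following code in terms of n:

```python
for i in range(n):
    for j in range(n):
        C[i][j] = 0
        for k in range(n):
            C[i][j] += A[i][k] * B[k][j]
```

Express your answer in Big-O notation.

This is Naive matrix multiplication. Time complexity: O(n³).

Answer: O(n³)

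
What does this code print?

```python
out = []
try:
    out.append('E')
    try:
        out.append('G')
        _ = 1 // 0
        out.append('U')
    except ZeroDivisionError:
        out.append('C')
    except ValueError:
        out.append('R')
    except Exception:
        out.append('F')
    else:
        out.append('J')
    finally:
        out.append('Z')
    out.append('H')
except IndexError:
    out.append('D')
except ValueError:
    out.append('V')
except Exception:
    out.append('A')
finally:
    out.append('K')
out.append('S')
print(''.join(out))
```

Execution trace: 'E' (try body) → 'G' (inner try body) → 'C' (inner except ZeroDivisionError) → 'Z' (inner finally) → 'H' (try body, no exception) → 'K' (finally) → 'S' (after the try/except). Output: EGCZHKS

Answer: EGCZHKS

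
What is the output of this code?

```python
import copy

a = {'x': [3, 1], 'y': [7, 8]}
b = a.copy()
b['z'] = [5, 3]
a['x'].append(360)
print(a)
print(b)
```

Key concept: shallow copy of dict with mutable values.
Step by step:
`a = {'x': [3, 1], 'y': [7, 8]}` → a = {'x': [3, 1], 'y': [7, 8]}
`b = a.copy()` → b = {'x': [3, 1], 'y': [7, 8]}
`b['z'] = [5, 3]` → b = {'x': [3, 1], 'y': [7, 8], 'z': [5, 3]}
`a['x'].append(360)` → a = {'x': [3, 1, 360], 'y': [7, 8]}; b = {'x': [3, 1, 360], 'y': [7, 8], 'z': [5, 3]}
`print(a)` → prints {'x': [3, 1, 360], 'y': [7, 8]}
`print(b)` → prints {'x': [3, 1, 360], 'y': [7, 8], 'z': [5, 3]}

Answer:
{'x': [3, 1, 360], 'y': [7, 8]}
{'x': [3, 1, 360], 'y': [7, 8], 'z': [5, 3]}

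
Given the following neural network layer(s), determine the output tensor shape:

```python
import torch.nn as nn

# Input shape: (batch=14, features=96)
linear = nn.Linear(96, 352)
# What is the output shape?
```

Input: (14, 96) -> Output: (14, 352)

Answer: (14, 352)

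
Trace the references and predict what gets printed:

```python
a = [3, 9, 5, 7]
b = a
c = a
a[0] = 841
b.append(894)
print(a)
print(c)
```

Key concept: multiple aliases.
Step by step:
`a = [3, 9, 5, 7]` → a = [3, 9, 5, 7]
`b = a` → b = [3, 9, 5, 7] (same object as a)
`c = a` → c = [3, 9, 5, 7] (same object as a, b)
`a[0] = 841` → a = [841, 9, 5, 7] (same object as b, c); b = [841, 9, 5, 7] (same object as a, c); c = [841, 9, 5, 7] (same object as a, b)
`b.append(894)` → a = [841, 9, 5, 7, 894] (same object as b, c); b = [841, 9, 5, 7, 894] (same object as a, c); c = [841, 9, 5, 7, 894] (same object as a, b)
`print(a)` → prints [841, 9, 5, 7, 894]
`print(c)` → prints [841, 9, 5, 7, 894]

Answer:
[841, 9, 5, 7, 894]
[841, 9, 5, 7, 894]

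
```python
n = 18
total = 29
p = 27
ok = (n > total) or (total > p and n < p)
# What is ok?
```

Trace:
`n = 18` → n = 18
`total = 29` → total = 29
`p = 27` → p = 27
`ok = (n > total) or (total > p and n < p)` → ok = True
So ok = True

Answer: True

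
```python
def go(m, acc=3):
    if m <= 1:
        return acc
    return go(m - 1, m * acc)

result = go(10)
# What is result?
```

Accumulator trace (n, acc): (10, 3) -> (9, 30) -> (8, 270) -> (7, 2160) -> (6, 15120) -> (5, 90720) -> (4, 453600) -> (3, 1814400) -> (2, 5443200) -> (1, 10886400) -> return 10886400

Answer: 10886400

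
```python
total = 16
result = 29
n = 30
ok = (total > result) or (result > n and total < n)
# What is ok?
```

Trace:
`total = 16` → total = 16
`result = 29` → result = 29
`n = 30` → n = 30
`ok = (total > result) or (result > n and total < n)` → ok = False
So ok = False

Answer: False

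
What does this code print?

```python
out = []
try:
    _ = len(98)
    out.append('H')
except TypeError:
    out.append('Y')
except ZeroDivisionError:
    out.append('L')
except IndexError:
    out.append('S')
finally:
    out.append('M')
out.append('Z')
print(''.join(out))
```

Execution trace: 'Y' (except TypeError) → 'M' (finally) → 'Z' (after the try/except). Output: YMZ

Answer: YMZ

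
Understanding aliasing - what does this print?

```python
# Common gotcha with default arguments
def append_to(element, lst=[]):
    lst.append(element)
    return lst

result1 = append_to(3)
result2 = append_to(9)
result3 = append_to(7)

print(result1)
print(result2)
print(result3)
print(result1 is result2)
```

Key concept: mutable default argument gotcha.
Step by step:
`result1 = append_to(3)` → result1 = [3]
`result2 = append_to(9)` → result1 = [3, 9] (same object as result2); result2 = [3, 9] (same object as result1)
`result3 = append_to(7)` → result1 = [3, 9, 7] (same object as result2, result3); result2 = [3, 9, 7] (same object as result1, result3); result3 = [3, 9, 7] (same object as result1, result2)
`print(result1)` → prints [3, 9, 7]
`print(result2)` → prints [3, 9, 7]
`print(result3)` → prints [3, 9, 7]
`print(result1 is result2)` → prints True

Answer:
[3, 9, 7]
[3, 9, 7]
[3, 9, 7]
True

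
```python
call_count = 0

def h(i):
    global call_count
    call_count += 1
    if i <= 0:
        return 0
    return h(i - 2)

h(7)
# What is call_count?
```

Linear recursion stepping by 2: 5 calls from i=7 down to ≤0.

Answer: 5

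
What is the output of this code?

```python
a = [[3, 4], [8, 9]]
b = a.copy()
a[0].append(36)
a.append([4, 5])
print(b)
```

Key concept: shallow copy with nested lists.
Step by step:
`a = [[3, 4], [8, 9]]` → a = [[3, 4], [8, 9]]
`b = a.copy()` → b = [[3, 4], [8, 9]]
`a[0].append(36)` → a = [[3, 4, 36], [8, 9]]; b = [[3, 4, 36], [8, 9]]
`a.append([4, 5])` → a = [[3, 4, 36], [8, 9], [4, 5]]
`print(b)` → prints [[3, 4, 36], [8, 9]]

Answer: [[3, 4, 36], [8, 9]]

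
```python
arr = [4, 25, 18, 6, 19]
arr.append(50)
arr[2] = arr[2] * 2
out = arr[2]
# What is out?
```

Trace:
`arr = [4, 25, 18, 6, 19]` → arr = [4, 25, 18, 6, 19]
`arr.append(50)` → arr = [4, 25, 18, 6, 19, 50]
`arr[2] = arr[2] * 2` → arr = [4, 25, 36, 6, 19, 50]
`out = arr[2]` → out = 36
So out = 36

Answer: 36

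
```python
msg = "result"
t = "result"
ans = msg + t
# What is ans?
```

Trace:
`msg = "result"` → msg = 'result'
`t = "result"` → t = 'result'
`ans = msg + t` → ans = 'resultresult'
So ans = 'resultresult'

Answer: 'resultresult'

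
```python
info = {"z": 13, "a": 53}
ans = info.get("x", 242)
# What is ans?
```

Trace:
`info = {"z": 13, "a": 53}` → info = {'z': 13, 'a': 53}
`ans = info.get("x", 242)` → ans = 242
So ans = 242

Answer: 242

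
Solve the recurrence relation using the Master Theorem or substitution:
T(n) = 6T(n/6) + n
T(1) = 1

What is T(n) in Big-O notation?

By Master Theorem: a=6, b=6, f(n)=n. Since log_6(6) = 1 and f(n) = Θ(n^1), Case 2 applies. T(n) = O(n log n).

Answer: O(n log n)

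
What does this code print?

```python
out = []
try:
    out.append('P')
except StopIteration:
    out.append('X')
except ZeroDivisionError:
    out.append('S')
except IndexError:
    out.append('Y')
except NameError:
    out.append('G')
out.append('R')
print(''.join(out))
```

Execution trace: 'P' (try body, no exception) → 'R' (after the try/except). Output: PR

Answer: PR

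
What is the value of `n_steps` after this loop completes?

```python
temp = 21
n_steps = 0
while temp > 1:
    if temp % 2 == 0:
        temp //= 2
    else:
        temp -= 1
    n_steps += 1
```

Steps to reduce 21 to 1
`n_steps` takes the values: 0 → 1 → 2 → 3 → 4 → 5 → 6

Answer: 6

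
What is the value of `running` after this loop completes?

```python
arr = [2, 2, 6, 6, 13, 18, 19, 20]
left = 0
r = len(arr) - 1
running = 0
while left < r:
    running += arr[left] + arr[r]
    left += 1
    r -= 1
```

Sum of pairs from ends
`running` takes the values: 0 → 22 → 43 → 67 → 86

Answer: 86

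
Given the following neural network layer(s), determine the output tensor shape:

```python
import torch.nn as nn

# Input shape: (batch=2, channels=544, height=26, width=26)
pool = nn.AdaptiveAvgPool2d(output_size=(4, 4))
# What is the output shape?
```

Input: (2, 544, 26, 26) -> Output: (2, 544, 4, 4)

Answer: (2, 544, 4, 4)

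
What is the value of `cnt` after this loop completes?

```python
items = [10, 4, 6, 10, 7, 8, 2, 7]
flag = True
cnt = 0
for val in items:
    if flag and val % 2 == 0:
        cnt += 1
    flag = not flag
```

Count even values at even positions
`cnt` takes the values: 0 → 1 → 2 → 3

Answer: 3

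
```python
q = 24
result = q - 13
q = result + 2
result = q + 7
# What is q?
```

Trace:
`q = 24` → q = 24
`result = q - 13` → result = 11
`q = result + 2` → q = 13
`result = q + 7` → result = 20
So q = 13

Answer: 13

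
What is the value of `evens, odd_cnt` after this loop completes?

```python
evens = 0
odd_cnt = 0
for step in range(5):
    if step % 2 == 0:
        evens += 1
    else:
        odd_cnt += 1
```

Count evens and odds in range(5)
`evens, odd_cnt` takes the values: (0, 0) → (1, 0) → (1, 1) → (2, 1) → (2, 2) → (3, 2)

Answer: 3, 2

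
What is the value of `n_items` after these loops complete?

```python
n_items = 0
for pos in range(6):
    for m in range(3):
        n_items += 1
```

6 * 3 = 18
`n_items` takes the values: 0 → 1 → 2 → 3 → 4 → 5 → 6 → 7 → 8 → 9 → 10 → 11 → 12 → 13 → 14 → 15 → 16 → 17 → 18

Answer: 18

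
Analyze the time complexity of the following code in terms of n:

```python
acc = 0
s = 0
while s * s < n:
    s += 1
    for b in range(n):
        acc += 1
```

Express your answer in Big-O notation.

Each loop level contributes: √n × n. Multiplying the contributions gives O(n√n).

Answer: O(n√n)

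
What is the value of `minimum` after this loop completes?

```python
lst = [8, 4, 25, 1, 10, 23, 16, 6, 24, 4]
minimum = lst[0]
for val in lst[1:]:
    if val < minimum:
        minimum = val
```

Minimum of [8, 4, 25, 1, 10, 23, 16, 6, 24, 4]
`minimum` takes the values: 8 → 4 → 1

Answer: 1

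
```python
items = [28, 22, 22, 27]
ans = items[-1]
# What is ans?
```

Trace:
`items = [28, 22, 22, 27]` → items = [28, 22, 22, 27]
`ans = items[-1]` → ans = 27
So ans = 27

Answer: 27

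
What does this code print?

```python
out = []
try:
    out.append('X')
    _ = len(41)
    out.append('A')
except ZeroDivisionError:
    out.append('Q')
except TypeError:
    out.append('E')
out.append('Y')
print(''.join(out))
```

Execution trace: 'X' (try body) → 'E' (except TypeError) → 'Y' (after the try/except). Output: XEY

Answer: XEY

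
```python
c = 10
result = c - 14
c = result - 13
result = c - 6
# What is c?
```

Trace:
`c = 10` → c = 10
`result = c - 14` → result = -4
`c = result - 13` → c = -17
`result = c - 6` → result = -23
So c = -17

Answer: -17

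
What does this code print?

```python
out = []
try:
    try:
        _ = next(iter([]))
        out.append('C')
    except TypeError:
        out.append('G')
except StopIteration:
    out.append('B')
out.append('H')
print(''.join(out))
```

Execution trace: 'B' (outer except StopIteration) → 'H' (after the try/except). Output: BH

Answer: BH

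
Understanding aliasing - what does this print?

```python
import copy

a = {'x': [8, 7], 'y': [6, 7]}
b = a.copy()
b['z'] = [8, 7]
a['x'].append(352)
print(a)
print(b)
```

Key concept: shallow copy of dict with mutable values.
Step by step:
`a = {'x': [8, 7], 'y': [6, 7]}` → a = {'x': [8, 7], 'y': [6, 7]}
`b = a.copy()` → b = {'x': [8, 7], 'y': [6, 7]}
`b['z'] = [8, 7]` → b = {'x': [8, 7], 'y': [6, 7], 'z': [8, 7]}
`a['x'].append(352)` → a = {'x': [8, 7, 352], 'y': [6, 7]}; b = {'x': [8, 7, 352], 'y': [6, 7], 'z': [8, 7]}
`print(a)` → prints {'x': [8, 7, 352], 'y': [6, 7]}
`print(b)` → prints {'x': [8, 7, 352], 'y': [6, 7], 'z': [8, 7]}

Answer:
{'x': [8, 7, 352], 'y': [6, 7]}
{'x': [8, 7, 352], 'y': [6, 7], 'z': [8, 7]}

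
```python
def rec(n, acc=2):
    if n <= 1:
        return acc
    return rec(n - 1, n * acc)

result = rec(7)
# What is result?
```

Accumulator trace (n, acc): (7, 2) -> (6, 14) -> (5, 84) -> (4, 420) -> (3, 1680) -> (2, 5040) -> (1, 10080) -> return 10080

Answer: 10080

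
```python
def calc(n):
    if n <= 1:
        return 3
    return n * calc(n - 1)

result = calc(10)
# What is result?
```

calc(10) = 10 * 9 * 8 * 7 * 6 * 5 * 4 * 3 * 2 * 3 = 10886400

Answer: 10886400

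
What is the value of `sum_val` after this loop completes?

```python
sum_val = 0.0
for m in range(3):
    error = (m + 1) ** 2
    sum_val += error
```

Sum of squared losses 1² + 2² + ... + 3²
`sum_val` takes the values: 0.0 → 1.0 → 5.0 → 14.0

Answer: 14.0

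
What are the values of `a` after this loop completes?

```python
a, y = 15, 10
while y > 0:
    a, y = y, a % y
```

GCD of 15 and 10
`a` takes the values: 15 → 10 → 5

Answer: 5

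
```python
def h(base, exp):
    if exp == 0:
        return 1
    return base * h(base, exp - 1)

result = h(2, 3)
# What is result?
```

h(2, 3) = 2 * 2 * 2 = 8

Answer: 8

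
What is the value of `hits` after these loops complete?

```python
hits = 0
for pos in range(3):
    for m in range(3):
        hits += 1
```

3 * 3 = 9
`hits` takes the values: 0 → 1 → 2 → 3 → 4 → 5 → 6 → 7 → 8 → 9

Answer: 9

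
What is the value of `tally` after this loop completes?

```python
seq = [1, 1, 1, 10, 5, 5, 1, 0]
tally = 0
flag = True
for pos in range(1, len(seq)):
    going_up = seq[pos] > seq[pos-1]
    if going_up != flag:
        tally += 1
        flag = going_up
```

Count direction changes in [1, 1, 1, 10, 5, 5, 1, 0]
`tally` takes the values: 0 → 1 → 2 → 3

Answer: 3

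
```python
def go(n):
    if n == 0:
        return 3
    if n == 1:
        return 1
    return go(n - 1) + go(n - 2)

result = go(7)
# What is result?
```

Build up from base cases: go(0)=3, go(1)=1, go(2)=4, go(3)=5, go(4)=9, go(5)=14, go(6)=23, ..., go(7)=37

Answer: 37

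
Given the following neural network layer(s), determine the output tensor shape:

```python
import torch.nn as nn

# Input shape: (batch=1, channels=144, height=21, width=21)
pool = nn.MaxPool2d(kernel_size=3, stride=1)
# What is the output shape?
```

Input: (1, 144, 21, 21) -> Output: (1, 144, 19, 19)

Answer: (1, 144, 19, 19)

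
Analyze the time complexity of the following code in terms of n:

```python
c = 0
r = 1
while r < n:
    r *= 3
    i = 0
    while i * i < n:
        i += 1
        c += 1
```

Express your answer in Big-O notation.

Each loop level contributes: log n × √n. Multiplying the contributions gives O(√n log n).

Answer: O(√n log n)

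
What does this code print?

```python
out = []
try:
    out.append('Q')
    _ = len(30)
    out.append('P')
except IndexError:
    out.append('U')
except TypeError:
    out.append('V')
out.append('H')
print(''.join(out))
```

Execution trace: 'Q' (try body) → 'V' (except TypeError) → 'H' (after the try/except). Output: QVH

Answer: QVH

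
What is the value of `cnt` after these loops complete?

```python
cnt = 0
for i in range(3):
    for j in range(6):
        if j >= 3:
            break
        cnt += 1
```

Inner breaks at 3, outer runs 3 times
`cnt` takes the values: 0 → 1 → 2 → 3 → 4 → 5 → 6 → 7 → 8 → 9

Answer: 9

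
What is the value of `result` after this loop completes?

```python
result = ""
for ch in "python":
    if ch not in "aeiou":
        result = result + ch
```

Remove vowels from 'python'
`result` takes the values: "" → "p" → "py" → "pyt" → "pyth" → "pythn"

Answer: "pythn"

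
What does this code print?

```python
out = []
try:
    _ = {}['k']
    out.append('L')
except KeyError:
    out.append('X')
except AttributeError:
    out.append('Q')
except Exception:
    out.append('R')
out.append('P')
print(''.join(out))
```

Execution trace: 'X' (except KeyError) → 'P' (after the try/except). Output: XP

Answer: XP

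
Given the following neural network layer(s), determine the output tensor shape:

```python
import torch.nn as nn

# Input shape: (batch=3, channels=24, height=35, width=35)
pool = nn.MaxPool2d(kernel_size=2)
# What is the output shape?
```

Input: (3, 24, 35, 35) -> Output: (3, 24, 17, 17)

Answer: (3, 24, 17, 17)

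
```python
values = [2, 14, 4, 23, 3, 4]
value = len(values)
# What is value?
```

Trace:
`values = [2, 14, 4, 23, 3, 4]` → values = [2, 14, 4, 23, 3, 4]
`value = len(values)` → value = 6
So value = 6

Answer: 6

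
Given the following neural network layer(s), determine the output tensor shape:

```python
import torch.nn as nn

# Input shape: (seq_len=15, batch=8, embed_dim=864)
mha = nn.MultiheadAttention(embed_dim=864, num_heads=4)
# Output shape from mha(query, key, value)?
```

Input: (15, 8, 864) -> Output: (15, 8, 864)

Answer: (15, 8, 864)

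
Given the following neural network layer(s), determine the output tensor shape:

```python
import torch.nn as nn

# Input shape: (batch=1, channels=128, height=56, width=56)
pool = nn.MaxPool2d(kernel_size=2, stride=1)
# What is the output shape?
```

Input: (1, 128, 56, 56) -> Output: (1, 128, 55, 55)

Answer: (1, 128, 55, 55)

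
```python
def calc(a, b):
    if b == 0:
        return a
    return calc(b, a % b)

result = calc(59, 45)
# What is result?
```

calc(59, 45) -> calc(45, 14) -> calc(14, 3) -> calc(3, 2) -> calc(2, 1) -> calc(1, 0) -> 1

Answer: 1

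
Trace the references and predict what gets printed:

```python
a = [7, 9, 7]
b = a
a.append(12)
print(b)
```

Key concept: basic list aliasing.
Step by step:
`a = [7, 9, 7]` → a = [7, 9, 7]
`b = a` → b = [7, 9, 7] (same object as a)
`a.append(12)` → a = [7, 9, 7, 12] (same object as b); b = [7, 9, 7, 12] (same object as a)
`print(b)` → prints [7, 9, 7, 12]

Answer: [7, 9, 7, 12]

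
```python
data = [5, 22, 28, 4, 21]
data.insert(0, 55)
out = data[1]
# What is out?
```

Trace:
`data = [5, 22, 28, 4, 21]` → data = [5, 22, 28, 4, 21]
`data.insert(0, 55)` → data = [55, 5, 22, 28, 4, 21]
`out = data[1]` → out = 5
So out = 5

Answer: 5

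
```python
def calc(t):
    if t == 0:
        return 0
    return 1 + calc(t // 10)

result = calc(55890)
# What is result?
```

Count of digits of 55890: 5

Answer: 5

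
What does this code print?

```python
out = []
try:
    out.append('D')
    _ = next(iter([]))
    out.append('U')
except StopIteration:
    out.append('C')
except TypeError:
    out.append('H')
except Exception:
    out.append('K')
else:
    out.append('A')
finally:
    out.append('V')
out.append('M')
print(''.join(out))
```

Execution trace: 'D' (try body) → 'C' (except StopIteration) → 'V' (finally) → 'M' (after the try/except). Output: DCVM

Answer: DCVM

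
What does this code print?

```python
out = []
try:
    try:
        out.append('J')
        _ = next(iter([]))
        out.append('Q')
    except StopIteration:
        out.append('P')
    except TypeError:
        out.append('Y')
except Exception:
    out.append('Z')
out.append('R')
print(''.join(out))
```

Execution trace: 'J' (inner try body) → 'P' (inner except StopIteration) → 'R' (after the try/except). Output: JPR

Answer: JPR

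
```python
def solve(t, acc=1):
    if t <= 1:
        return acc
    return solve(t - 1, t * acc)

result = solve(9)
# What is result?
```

Accumulator trace (n, acc): (9, 1) -> (8, 9) -> (7, 72) -> (6, 504) -> (5, 3024) -> (4, 15120) -> (3, 60480) -> (2, 181440) -> (1, 362880) -> return 362880

Answer: 362880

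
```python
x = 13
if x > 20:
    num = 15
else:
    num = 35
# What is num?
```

Trace:
`x = 13` → x = 13
`if x > 20: ...` → x > 20 is False, take else branch → num = 35
So num = 35

Answer: 35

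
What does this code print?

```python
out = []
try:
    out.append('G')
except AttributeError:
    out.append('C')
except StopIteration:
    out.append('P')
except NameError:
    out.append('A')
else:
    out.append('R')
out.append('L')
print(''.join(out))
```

Execution trace: 'G' (try body, no exception) → 'R' (else) → 'L' (after the try/except). Output: GRL

Answer: GRL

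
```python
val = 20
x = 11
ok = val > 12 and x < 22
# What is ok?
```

Trace:
`val = 20` → val = 20
`x = 11` → x = 11
`ok = val > 12 and x < 22` → ok = True
So ok = True

Answer: True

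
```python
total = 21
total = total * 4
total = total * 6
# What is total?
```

Trace:
`total = 21` → total = 21
`total = total * 4` → total = 84
`total = total * 6` → total = 504
So total = 504

Answer: 504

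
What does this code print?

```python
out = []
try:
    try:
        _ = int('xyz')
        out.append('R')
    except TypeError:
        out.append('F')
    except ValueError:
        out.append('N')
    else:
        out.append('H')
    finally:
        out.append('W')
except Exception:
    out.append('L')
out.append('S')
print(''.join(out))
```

Execution trace: 'N' (inner except ValueError) → 'W' (inner finally) → 'S' (after the try/except). Output: NWS

Answer: NWS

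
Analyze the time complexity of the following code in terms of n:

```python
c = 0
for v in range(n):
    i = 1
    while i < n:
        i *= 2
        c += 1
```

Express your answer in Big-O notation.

Each loop level contributes: n × log n. Multiplying the contributions gives O(n log n).

Answer: O(n log n)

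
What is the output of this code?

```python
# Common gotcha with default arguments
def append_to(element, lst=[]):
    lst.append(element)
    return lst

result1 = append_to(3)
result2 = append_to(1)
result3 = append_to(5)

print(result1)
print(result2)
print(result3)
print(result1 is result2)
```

Key concept: mutable default argument gotcha.
Step by step:
`result1 = append_to(3)` → result1 = [3]
`result2 = append_to(1)` → result1 = [3, 1] (same object as result2); result2 = [3, 1] (same object as result1)
`result3 = append_to(5)` → result1 = [3, 1, 5] (same object as result2, result3); result2 = [3, 1, 5] (same object as result1, result3); result3 = [3, 1, 5] (same object as result1, result2)
`print(result1)` → prints [3, 1, 5]
`print(result2)` → prints [3, 1, 5]
`print(result3)` → prints [3, 1, 5]
`print(result1 is result2)` → prints True

Answer:
[3, 1, 5]
[3, 1, 5]
[3, 1, 5]
True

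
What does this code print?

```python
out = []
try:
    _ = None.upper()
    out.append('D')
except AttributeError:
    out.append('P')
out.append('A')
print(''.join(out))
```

Execution trace: 'P' (except AttributeError) → 'A' (after the try/except). Output: PA

Answer: PA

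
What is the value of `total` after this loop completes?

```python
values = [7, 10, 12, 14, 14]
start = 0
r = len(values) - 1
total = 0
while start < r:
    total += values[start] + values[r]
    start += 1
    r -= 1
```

Sum of pairs from ends
`total` takes the values: 0 → 21 → 45

Answer: 45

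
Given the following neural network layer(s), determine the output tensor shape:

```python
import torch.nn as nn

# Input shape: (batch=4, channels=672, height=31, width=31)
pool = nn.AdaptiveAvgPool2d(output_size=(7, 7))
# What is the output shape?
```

Input: (4, 672, 31, 31) -> Output: (4, 672, 7, 7)

Answer: (4, 672, 7, 7)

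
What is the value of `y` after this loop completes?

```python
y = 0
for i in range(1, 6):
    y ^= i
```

XOR of 1 to 5
`y` takes the values: 0 → 1 → 3 → 0 → 4 → 1

Answer: 1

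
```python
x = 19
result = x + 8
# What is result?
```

Trace:
`x = 19` → x = 19
`result = x + 8` → result = 27
So result = 27

Answer: 27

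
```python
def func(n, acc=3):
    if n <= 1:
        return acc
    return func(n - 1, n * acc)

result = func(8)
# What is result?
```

Accumulator trace (n, acc): (8, 3) -> (7, 24) -> (6, 168) -> (5, 1008) -> (4, 5040) -> (3, 20160) -> (2, 60480) -> (1, 120960) -> return 120960

Answer: 120960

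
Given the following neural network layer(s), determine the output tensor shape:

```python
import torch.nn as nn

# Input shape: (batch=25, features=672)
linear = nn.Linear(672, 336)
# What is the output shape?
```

Input: (25, 672) -> Output: (25, 336)

Answer: (25, 336)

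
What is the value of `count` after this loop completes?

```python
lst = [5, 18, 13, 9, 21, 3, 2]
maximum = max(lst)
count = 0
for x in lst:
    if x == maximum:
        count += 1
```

Count of max value 21 in [5, 18, 13, 9, 21, 3, 2]
`count` takes the values: 0 → 1

Answer: 1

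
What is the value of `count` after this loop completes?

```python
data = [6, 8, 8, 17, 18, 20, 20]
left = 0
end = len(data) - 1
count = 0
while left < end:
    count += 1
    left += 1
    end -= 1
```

Iterations until pointers meet (list length 7)
`count` takes the values: 0 → 1 → 2 → 3

Answer: 3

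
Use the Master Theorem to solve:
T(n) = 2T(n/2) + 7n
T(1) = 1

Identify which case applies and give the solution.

a=2, b=2, f(n)=7n. log_2(2) = 1. Since c=1 = 1, Case 2 applies: T(n) = Θ(n^log_b(a) · log n) = O(n log n).

Answer: O(n log n) - Case 2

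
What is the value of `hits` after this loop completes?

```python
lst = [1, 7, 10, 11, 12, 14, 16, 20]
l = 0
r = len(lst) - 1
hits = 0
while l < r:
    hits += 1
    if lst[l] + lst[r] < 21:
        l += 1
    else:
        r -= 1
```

Steps to find pair summing to 21
`hits` takes the values: 0 → 1 → 2 → 3 → 4 → 5 → 6 → 7

Answer: 7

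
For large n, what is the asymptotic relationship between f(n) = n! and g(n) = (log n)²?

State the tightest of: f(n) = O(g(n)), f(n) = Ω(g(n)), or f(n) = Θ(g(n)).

n! vs (log n)²: f(n) = Ω(g(n)) but not O(g(n)) — n! grows strictly faster than (log n)².

Answer: f(n) = Ω(g(n)) but not O(g(n)) — n! grows strictly faster than (log n)².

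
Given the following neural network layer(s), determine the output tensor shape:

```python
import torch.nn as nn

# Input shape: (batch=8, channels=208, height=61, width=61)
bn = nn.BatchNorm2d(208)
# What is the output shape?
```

Input: (8, 208, 61, 61) -> Output: (8, 208, 61, 61)

Answer: (8, 208, 61, 61)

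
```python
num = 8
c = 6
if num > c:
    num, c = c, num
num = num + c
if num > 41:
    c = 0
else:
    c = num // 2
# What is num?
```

Trace:
`num = 8` → num = 8
`c = 6` → c = 6
`if num > c: ...` → num > c is True → num = 6; c = 8
`num = num + c` → num = 14
`if num > 41: ...` → num > 41 is False, take else branch → c = 7
So num = 14

Answer: 14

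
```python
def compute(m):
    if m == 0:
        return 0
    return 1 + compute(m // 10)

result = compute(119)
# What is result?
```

Count of digits of 119: 3

Answer: 3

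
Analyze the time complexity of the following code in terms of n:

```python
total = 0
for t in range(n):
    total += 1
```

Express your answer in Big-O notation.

Each loop level contributes: n. Multiplying the contributions gives O(n).

Answer: O(n)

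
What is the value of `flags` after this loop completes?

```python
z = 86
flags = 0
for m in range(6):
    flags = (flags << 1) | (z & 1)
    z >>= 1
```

Reverse lowest 6 bits of 86
`flags` takes the values: 0 → 1 → 3 → 6 → 13 → 26

Answer: 26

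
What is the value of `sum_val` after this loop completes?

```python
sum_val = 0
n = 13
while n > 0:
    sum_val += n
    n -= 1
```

Sum 13 down to 1
`sum_val` takes the values: 0 → 13 → 25 → 36 → 46 → 55 → 63 → 70 → 76 → 81 → 85 → 88 → 90 → 91

Answer: 91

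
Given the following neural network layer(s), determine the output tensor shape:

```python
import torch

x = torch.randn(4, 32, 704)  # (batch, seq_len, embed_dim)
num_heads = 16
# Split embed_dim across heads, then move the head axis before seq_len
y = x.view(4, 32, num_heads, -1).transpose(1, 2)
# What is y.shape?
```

Input: (4, 32, 704) -> head_dim = 704 // 16 = 44; after view: (4, 32, 16, 44) -> after transpose(1, 2): (4, 16, 32, 44) -> Output: (4, 16, 32, 44)

Answer: (4, 16, 32, 44)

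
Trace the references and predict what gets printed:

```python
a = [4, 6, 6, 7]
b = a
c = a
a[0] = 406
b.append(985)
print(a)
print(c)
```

Key concept: multiple aliases.
Step by step:
`a = [4, 6, 6, 7]` → a = [4, 6, 6, 7]
`b = a` → b = [4, 6, 6, 7] (same object as a)
`c = a` → c = [4, 6, 6, 7] (same object as a, b)
`a[0] = 406` → a = [406, 6, 6, 7] (same object as b, c); b = [406, 6, 6, 7] (same object as a, c); c = [406, 6, 6, 7] (same object as a, b)
`b.append(985)` → a = [406, 6, 6, 7, 985] (same object as b, c); b = [406, 6, 6, 7, 985] (same object as a, c); c = [406, 6, 6, 7, 985] (same object as a, b)
`print(a)` → prints [406, 6, 6, 7, 985]
`print(c)` → prints [406, 6, 6, 7, 985]

Answer:
[406, 6, 6, 7, 985]
[406, 6, 6, 7, 985]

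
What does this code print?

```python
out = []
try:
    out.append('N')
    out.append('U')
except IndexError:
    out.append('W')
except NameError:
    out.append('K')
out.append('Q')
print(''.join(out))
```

Execution trace: 'N' (try body) → 'U' (try body, no exception) → 'Q' (after the try/except). Output: NUQ

Answer: NUQ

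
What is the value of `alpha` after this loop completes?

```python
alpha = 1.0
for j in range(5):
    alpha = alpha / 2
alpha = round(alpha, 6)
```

Halving LR 5 times: 1 / 2^5
`alpha` takes the values: 1.0 → 0.5 → 0.25 → 0.125 → 0.0625 → 0.03125

Answer: 0.03125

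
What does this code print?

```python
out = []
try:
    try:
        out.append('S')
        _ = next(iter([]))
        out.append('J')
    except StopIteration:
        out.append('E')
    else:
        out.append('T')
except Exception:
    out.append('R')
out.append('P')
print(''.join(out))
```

Execution trace: 'S' (inner try body) → 'E' (inner except StopIteration) → 'P' (after the try/except). Output: SEP

Answer: SEP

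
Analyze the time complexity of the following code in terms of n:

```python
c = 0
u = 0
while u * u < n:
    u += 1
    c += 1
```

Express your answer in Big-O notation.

Each loop level contributes: √n. Multiplying the contributions gives O(√n).

Answer: O(√n)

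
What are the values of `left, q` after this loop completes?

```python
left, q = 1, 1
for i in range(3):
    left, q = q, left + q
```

Fibonacci: after 3 iterations
`left, q` takes the values: (1, 1) → (1, 2) → (2, 3) → (3, 5)

Answer: 3, 5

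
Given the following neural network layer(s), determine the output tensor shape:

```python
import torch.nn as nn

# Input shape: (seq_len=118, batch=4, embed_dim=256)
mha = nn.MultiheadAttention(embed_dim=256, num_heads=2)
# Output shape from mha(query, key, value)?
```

Input: (118, 4, 256) -> Output: (118, 4, 256)

Answer: (118, 4, 256)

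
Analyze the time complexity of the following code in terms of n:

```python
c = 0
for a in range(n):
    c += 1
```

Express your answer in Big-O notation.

Each loop level contributes: n. Multiplying the contributions gives O(n).

Answer: O(n)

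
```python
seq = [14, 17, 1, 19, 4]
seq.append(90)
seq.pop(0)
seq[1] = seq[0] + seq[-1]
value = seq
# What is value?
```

Trace:
`seq = [14, 17, 1, 19, 4]` → seq = [14, 17, 1, 19, 4]
`seq.append(90)` → seq = [14, 17, 1, 19, 4, 90]
`seq.pop(0)` → seq = [17, 1, 19, 4, 90]
`seq[1] = seq[0] + seq[-1]` → seq = [17, 107, 19, 4, 90]
`value = seq` → value = [17, 107, 19, 4, 90]
So value = [17, 107, 19, 4, 90]

Answer: [17, 107, 19, 4, 90]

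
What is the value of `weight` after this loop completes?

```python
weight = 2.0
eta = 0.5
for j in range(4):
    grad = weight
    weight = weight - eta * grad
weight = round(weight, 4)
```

Gradient descent: w = 2.0 * (1 - 0.5)^4
`weight` takes the values: 2.0 → 1.0 → 0.5 → 0.25 → 0.125

Answer: 0.125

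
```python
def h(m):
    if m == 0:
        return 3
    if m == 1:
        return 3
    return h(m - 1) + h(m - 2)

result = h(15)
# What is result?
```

Build up from base cases: h(0)=3, h(1)=3, h(2)=6, h(3)=9, h(4)=15, h(5)=24, h(6)=39, ..., h(15)=2961

Answer: 2961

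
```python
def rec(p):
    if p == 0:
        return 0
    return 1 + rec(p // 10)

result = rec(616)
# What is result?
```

Count of digits of 616: 3

Answer: 3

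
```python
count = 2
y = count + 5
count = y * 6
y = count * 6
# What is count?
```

Trace:
`count = 2` → count = 2
`y = count + 5` → y = 7
`count = y * 6` → count = 42
`y = count * 6` → y = 252
So count = 42

Answer: 42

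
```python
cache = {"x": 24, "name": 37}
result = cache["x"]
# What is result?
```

Trace:
`cache = {"x": 24, "name": 37}` → cache = {'x': 24, 'name': 37}
`result = cache["x"]` → result = 24
So result = 24

Answer: 24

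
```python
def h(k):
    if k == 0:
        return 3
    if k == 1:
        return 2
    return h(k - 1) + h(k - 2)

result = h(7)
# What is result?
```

Build up from base cases: h(0)=3, h(1)=2, h(2)=5, h(3)=7, h(4)=12, h(5)=19, h(6)=31, ..., h(7)=50

Answer: 50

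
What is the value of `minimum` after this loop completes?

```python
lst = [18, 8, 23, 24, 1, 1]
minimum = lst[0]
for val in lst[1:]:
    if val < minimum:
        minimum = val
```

Minimum of [18, 8, 23, 24, 1, 1]
`minimum` takes the values: 18 → 8 → 1

Answer: 1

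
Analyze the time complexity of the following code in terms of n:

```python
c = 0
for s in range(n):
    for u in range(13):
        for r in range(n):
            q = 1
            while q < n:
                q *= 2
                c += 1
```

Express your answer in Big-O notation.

Each loop level contributes: n × 1 × n × log n. Multiplying the contributions gives O(n^2 log n).

Answer: O(n^2 log n)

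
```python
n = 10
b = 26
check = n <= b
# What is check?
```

Trace:
`n = 10` → n = 10
`b = 26` → b = 26
`check = n <= b` → check = True
So check = True

Answer: True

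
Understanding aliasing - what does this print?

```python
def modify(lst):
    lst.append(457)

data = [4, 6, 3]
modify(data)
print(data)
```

Key concept: function modifies passed list.
Step by step:
`data = [4, 6, 3]` → data = [4, 6, 3]
`modify(data)` → data = [4, 6, 3, 457]
`print(data)` → prints [4, 6, 3, 457]

Answer: [4, 6, 3, 457]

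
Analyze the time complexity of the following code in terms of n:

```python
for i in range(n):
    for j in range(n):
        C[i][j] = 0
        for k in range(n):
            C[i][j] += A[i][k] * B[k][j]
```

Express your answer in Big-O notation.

This is Naive matrix multiplication. Time complexity: O(n³).

Answer: O(n³)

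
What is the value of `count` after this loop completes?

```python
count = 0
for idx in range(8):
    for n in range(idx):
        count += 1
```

Triangle number: 0+1+2+...+7
`count` takes the values: 0 → 1 → 2 → 3 → 4 → 5 → 6 → 7 → 8 → 9 → 10 → 11 → 12 → 13 → 14 → 15 → 16 → 17 → 18 → 19 → 20 → 21 → 22 → 23 → 24 → 25 → 26 → 27 → 28

Answer: 28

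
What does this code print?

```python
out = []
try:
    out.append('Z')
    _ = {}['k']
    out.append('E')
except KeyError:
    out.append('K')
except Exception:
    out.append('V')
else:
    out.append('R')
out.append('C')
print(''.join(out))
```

Execution trace: 'Z' (try body) → 'K' (except KeyError) → 'C' (after the try/except). Output: ZKC

Answer: ZKC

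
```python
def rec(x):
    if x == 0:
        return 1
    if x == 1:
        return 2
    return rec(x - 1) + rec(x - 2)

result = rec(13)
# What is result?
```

Build up from base cases: rec(0)=1, rec(1)=2, rec(2)=3, rec(3)=5, rec(4)=8, rec(5)=13, rec(6)=21, ..., rec(13)=610

Answer: 610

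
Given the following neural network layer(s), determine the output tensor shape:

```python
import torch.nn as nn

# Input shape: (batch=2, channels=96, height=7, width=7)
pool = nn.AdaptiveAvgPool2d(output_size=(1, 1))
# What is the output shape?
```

Input: (2, 96, 7, 7) -> Output: (2, 96, 1, 1)

Answer: (2, 96, 1, 1)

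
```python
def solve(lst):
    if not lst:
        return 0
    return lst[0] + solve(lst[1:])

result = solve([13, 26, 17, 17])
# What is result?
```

13 + 26 + 17 + 17 + 0 = 73

Answer: 73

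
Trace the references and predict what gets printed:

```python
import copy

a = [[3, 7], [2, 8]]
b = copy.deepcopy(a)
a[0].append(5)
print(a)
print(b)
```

Key concept: deep copy is fully independent.
Step by step:
`a = [[3, 7], [2, 8]]` → a = [[3, 7], [2, 8]]
`b = copy.deepcopy(a)` → b = [[3, 7], [2, 8]]
`a[0].append(5)` → a = [[3, 7, 5], [2, 8]]
`print(a)` → prints [[3, 7, 5], [2, 8]]
`print(b)` → prints [[3, 7], [2, 8]]

Answer:
[[3, 7, 5], [2, 8]]
[[3, 7], [2, 8]]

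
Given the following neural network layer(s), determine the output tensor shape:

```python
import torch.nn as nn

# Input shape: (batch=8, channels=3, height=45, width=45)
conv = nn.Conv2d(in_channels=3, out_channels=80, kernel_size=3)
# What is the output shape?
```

Input: (8, 3, 45, 45) -> Output: (8, 80, 43, 43)

Answer: (8, 80, 43, 43)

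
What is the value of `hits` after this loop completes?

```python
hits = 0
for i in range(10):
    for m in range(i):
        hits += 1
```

Triangle number: 0+1+2+...+9
`hits` takes the values: 0 → 1 → 2 → 3 → 4 → 5 → 6 → 7 → 8 → 9 → 10 → 11 → 12 → 13 → 14 → 15 → 16 → 17 → 18 → 19 → 20 → 21 → 22 → 23 → 24 → 25 → 26 → 27 → 28 → 29 → … → 41 → 42 → 43 → 44 → 45

Answer: 45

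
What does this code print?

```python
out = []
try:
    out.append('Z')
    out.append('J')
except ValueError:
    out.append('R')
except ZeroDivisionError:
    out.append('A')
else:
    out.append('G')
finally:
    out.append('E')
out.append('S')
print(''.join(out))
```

Execution trace: 'Z' (try body) → 'J' (try body, no exception) → 'G' (else) → 'E' (finally) → 'S' (after the try/except). Output: ZJGES

Answer: ZJGES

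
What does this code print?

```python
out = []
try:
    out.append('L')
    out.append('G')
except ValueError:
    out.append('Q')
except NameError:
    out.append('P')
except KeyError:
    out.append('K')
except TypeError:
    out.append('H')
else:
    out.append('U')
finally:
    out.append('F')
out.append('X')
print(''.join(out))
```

Execution trace: 'L' (try body) → 'G' (try body, no exception) → 'U' (else) → 'F' (finally) → 'X' (after the try/except). Output: LGUFX

Answer: LGUFX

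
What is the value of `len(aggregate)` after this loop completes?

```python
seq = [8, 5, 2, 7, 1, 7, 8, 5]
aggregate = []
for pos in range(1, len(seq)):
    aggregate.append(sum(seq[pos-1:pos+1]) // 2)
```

Number of 2-element averages
`aggregate` takes the values: [] → [6] → [6, 3] → [6, 3, 4] → [6, 3, 4, 4] → [6, 3, 4, 4, 4] → [6, 3, 4, 4, 4, 7] → [6, 3, 4, 4, 4, 7, 6]
So `len(aggregate)` = 7

Answer: 7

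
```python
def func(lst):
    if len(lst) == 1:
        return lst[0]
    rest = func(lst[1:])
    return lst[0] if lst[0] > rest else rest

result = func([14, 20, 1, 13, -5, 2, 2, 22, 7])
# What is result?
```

Recursive max over [14, 20, 1, 13, -5, 2, 2, 22, 7] = 22

Answer: 22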